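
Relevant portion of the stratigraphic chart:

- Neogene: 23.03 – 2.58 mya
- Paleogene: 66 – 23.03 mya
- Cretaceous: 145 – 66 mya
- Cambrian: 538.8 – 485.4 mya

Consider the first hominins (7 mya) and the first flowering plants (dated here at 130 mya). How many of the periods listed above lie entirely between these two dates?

1

130 Ma sits inside the Cretaceous (145–66) and 7 Ma inside the Neogene (23.03–2.58); neither of those is wholly between the two dates.
The listed periods lying completely between them are Paleogene — 1 in all.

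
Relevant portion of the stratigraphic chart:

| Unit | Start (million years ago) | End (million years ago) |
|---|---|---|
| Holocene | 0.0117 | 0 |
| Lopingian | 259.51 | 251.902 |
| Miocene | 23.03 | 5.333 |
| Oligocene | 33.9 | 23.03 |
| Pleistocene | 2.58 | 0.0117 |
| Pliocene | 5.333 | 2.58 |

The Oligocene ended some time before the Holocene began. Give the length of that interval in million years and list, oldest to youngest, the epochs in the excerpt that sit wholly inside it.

End of Oligocene = 23.03 Ma; start of Holocene = 0.0117 Ma.
Gap = 23.03 − 0.0117 = 23.0183 Myr.
Epochs wholly inside 23.03–0.0117 Ma: Miocene (23.03–5.333), Pliocene (5.333–2.58), Pleistocene (2.58–0.0117).

23.0183 million years; Miocene, Pliocene, Pleistocene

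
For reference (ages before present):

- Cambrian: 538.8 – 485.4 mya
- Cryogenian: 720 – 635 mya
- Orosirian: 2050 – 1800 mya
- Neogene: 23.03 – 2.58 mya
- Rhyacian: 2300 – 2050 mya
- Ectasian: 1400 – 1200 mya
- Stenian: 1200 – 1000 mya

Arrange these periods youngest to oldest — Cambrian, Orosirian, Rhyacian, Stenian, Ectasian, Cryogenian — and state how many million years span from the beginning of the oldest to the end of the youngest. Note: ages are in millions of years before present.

Cambrian, Cryogenian, Stenian, Ectasian, Orosirian, Rhyacian; total span 1814.6 Myr

Start ages (Ma): Rhyacian 2300, Orosirian 2050, Ectasian 1400, Stenian 1200, Cryogenian 720, Cambrian 538.8.
Ordered youngest to oldest: Cambrian, Cryogenian, Stenian, Ectasian, Orosirian, Rhyacian.
Span = 2300 − 485.4 = 1814.6 Myr.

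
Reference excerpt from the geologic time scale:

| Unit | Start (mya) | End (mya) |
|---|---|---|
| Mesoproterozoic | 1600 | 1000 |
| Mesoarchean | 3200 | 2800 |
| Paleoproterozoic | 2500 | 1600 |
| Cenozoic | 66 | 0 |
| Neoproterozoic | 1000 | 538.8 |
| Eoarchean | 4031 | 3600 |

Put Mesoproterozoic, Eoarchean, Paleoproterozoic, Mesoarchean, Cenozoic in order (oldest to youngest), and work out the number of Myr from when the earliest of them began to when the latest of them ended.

Start ages (Ma): Eoarchean 4031, Mesoarchean 3200, Paleoproterozoic 2500, Mesoproterozoic 1600, Cenozoic 66.
Ordered oldest to youngest: Eoarchean, Mesoarchean, Paleoproterozoic, Mesoproterozoic, Cenozoic.
Span = 4031 − 0 = 4031 Myr.

Eoarchean, Mesoarchean, Paleoproterozoic, Mesoproterozoic, Cenozoic; total span 4031 Myr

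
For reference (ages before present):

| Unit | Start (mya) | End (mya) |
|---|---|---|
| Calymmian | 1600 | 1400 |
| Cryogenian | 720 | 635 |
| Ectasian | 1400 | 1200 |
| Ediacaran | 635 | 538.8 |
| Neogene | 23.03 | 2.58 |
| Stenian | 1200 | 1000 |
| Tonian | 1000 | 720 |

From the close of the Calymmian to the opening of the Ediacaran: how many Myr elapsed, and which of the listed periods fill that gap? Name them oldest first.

End of Calymmian = 1400 Ma; start of Ediacaran = 635 Ma.
Gap = 1400 − 635 = 765 Myr.
Periods wholly inside 1400–635 Ma: Ectasian (1400–1200), Stenian (1200–1000), Tonian (1000–720), Cryogenian (720–635).

765 million years; Ectasian, Stenian, Tonian, Cryogenian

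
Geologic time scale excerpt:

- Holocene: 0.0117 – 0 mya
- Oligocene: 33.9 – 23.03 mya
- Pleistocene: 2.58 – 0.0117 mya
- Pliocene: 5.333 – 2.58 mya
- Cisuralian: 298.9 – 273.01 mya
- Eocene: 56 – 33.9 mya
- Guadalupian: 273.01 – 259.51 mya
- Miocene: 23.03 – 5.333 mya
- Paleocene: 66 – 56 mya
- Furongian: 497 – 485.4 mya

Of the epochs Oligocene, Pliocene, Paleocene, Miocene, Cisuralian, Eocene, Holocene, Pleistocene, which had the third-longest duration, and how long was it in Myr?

Miocene, 17.697 million years

Start − end for each: Oligocene 33.9 − 23.03 = 10.87; Pliocene 5.333 − 2.58 = 2.753; Paleocene 66 − 56 = 10; Miocene 23.03 − 5.333 = 17.697; Cisuralian 298.9 − 273.01 = 25.89; Eocene 56 − 33.9 = 22.1; Holocene 0.0117 − 0 = 0.0117; Pleistocene 2.58 − 0.0117 = 2.5683.
Ranking these from longest: Cisuralian > Eocene > Miocene > Oligocene > Paleocene > Pliocene > Pleistocene > Holocene.
Position 3 in that ranking is Miocene, which lasted 17.697 Myr.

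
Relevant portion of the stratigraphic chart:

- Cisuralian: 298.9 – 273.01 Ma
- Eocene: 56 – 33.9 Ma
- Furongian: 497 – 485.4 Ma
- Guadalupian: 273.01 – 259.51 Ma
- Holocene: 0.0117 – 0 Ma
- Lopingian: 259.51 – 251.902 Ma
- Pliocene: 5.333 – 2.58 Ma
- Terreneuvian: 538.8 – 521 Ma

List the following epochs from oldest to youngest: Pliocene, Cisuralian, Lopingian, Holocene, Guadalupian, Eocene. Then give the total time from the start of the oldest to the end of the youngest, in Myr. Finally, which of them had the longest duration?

From the excerpt: Pliocene 5.333–2.58; Cisuralian 298.9–273.01; Lopingian 259.51–251.902; Holocene 0.0117–0; Guadalupian 273.01–259.51; Eocene 56–33.9 (Ma).
Larger Ma is earlier, so the oldest is Cisuralian and the youngest is Holocene; oldest to youngest: Cisuralian, Guadalupian, Lopingian, Eocene, Pliocene, Holocene.
Oldest start 298.9 minus youngest end 0 gives 298.9 Myr overall.
Individual lengths (start − end): Cisuralian 25.89; Pliocene 2.753; Holocene 0.0117; Lopingian 7.608; Eocene 22.1; Guadalupian 13.5. The largest is Cisuralian at 25.89 Myr.

Cisuralian → Guadalupian → Lopingian → Eocene → Pliocene → Holocene; total span 298.9 Myr; longest is Cisuralian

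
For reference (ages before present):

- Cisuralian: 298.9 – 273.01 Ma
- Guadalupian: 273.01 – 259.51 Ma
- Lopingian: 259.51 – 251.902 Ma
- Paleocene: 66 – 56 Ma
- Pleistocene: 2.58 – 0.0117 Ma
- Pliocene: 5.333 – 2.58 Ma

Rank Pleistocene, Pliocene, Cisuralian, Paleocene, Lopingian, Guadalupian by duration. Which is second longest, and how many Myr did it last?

Durations: Pleistocene 2.5683; Pliocene 2.753; Cisuralian 25.89; Paleocene 10; Lopingian 7.608; Guadalupian 13.5 Myr.
Sorted longest-first: Cisuralian (25.89), Guadalupian (13.5), Paleocene (10), Lopingian (7.608), Pliocene (2.753), Pleistocene (2.5683).
The second longest is Guadalupian at 13.5 Myr.

Guadalupian, 13.5 million years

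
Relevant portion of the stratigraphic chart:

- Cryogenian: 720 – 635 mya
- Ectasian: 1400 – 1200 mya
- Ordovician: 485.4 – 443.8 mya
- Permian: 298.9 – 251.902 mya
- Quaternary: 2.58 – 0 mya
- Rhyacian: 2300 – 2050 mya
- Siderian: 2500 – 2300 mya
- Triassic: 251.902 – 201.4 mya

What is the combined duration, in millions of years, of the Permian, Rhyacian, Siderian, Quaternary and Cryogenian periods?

Duration is start − end for each: (298.9 − 251.902) + (2300 − 2050) + (2500 − 2300) + (2.58 − 0) + (720 − 635).
That is 46.998 + 250 + 200 + 2.58 + 85, which totals 584.578 million years.

584.578 million years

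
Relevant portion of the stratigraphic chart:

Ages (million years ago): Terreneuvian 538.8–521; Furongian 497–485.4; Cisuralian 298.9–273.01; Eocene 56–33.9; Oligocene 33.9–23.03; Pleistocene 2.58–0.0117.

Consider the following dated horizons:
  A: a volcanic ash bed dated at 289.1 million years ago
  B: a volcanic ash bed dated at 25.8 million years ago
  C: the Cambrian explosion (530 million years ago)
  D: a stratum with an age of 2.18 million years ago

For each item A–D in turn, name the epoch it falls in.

A: 289.1 Ma lies in 298.9–273.01 Ma, so Cisuralian.
B: 25.8 Ma lies in 33.9–23.03 Ma, so Oligocene.
C: 530 Ma lies in 538.8–521 Ma, so Terreneuvian.
D: 2.18 Ma lies in 2.58–0.0117 Ma, so Pleistocene.

A — Cisuralian; B — Oligocene; C — Terreneuvian; D — Pleistocene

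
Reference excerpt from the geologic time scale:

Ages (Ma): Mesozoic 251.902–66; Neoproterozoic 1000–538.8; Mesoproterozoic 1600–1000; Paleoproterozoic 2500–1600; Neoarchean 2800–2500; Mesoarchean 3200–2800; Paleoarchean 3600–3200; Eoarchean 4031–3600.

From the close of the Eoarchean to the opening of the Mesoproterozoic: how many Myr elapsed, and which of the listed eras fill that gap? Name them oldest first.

2000 million years; Paleoarchean, Mesoarchean, Neoarchean, Paleoproterozoic

The Eoarchean closes at 3600 Ma and the Mesoproterozoic opens at 1600 Ma, so the interval is 3600 − 1600 = 2000 Myr.
An era fits inside if it starts at or after 3600 Ma and ends at or before 1600 Ma; oldest first that gives Paleoarchean, Mesoarchean, Neoarchean, Paleoproterozoic.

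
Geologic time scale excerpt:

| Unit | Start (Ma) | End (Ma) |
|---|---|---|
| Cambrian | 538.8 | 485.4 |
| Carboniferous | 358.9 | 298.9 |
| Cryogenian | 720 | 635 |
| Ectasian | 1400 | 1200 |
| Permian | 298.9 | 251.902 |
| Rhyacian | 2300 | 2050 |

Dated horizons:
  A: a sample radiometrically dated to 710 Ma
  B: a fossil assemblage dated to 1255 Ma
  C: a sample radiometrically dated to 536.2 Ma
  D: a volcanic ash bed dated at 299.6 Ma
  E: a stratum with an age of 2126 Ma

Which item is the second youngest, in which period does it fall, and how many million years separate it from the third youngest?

C, in the Cambrian; 173.8 million years to A

Sorted youngest-first by Ma: D (299.6), C (536.2), A (710), B (1255), E (2126).
The second youngest is C at 536.2 Ma, which lies in 538.8–485.4 Ma: the Cambrian.
The third youngest is A at 710 Ma; separation = |536.2 − 710| = 173.8 Myr.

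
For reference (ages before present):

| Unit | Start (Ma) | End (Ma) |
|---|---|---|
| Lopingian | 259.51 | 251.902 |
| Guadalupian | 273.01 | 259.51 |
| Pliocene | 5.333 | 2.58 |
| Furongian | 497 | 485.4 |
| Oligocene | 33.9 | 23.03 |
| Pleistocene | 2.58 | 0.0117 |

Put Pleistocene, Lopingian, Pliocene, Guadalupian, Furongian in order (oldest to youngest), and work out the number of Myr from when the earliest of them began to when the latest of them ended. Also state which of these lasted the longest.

Furongian → Guadalupian → Lopingian → Pliocene → Pleistocene; total span 496.9883 Myr; longest is Guadalupian

From the excerpt: Pleistocene 2.58–0.0117; Lopingian 259.51–251.902; Pliocene 5.333–2.58; Guadalupian 273.01–259.51; Furongian 497–485.4 (Ma).
Larger Ma is earlier, so the oldest is Furongian and the youngest is Pleistocene; oldest to youngest: Furongian, Guadalupian, Lopingian, Pliocene, Pleistocene.
Oldest start 497 minus youngest end 0.0117 gives 496.9883 Myr overall.
Individual lengths (start − end): Guadalupian 13.5; Pleistocene 2.5683; Furongian 11.6; Pliocene 2.753; Lopingian 7.608. The largest is Guadalupian at 13.5 Myr.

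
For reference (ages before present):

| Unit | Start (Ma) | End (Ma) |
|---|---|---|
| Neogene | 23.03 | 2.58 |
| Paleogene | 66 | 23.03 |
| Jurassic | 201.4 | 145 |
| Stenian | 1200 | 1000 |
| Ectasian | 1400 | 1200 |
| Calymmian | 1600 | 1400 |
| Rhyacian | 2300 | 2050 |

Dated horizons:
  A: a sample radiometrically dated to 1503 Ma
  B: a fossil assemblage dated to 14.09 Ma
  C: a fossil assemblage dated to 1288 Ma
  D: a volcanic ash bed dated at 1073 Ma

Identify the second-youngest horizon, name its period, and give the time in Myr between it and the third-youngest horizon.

D, in the Stenian; 215 million years to C

Sorted youngest-first by Ma: B (14.09), D (1073), C (1288), A (1503).
The second youngest is D at 1073 Ma, which lies in 1200–1000 Ma: the Stenian.
The third youngest is C at 1288 Ma; separation = |1073 − 1288| = 215 Myr.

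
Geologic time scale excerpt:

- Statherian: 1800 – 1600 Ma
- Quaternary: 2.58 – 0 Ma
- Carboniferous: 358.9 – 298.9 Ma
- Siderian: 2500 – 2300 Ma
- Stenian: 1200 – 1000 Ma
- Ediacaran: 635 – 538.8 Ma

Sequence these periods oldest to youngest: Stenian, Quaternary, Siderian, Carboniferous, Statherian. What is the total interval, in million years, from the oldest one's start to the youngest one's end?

Siderian → Statherian → Stenian → Carboniferous → Quaternary; total span 2500 Myr

Start ages (Ma): Siderian 2500, Statherian 1800, Stenian 1200, Carboniferous 358.9, Quaternary 2.58.
Ordered oldest to youngest: Siderian, Statherian, Stenian, Carboniferous, Quaternary.
Span = 2500 − 0 = 2500 Myr.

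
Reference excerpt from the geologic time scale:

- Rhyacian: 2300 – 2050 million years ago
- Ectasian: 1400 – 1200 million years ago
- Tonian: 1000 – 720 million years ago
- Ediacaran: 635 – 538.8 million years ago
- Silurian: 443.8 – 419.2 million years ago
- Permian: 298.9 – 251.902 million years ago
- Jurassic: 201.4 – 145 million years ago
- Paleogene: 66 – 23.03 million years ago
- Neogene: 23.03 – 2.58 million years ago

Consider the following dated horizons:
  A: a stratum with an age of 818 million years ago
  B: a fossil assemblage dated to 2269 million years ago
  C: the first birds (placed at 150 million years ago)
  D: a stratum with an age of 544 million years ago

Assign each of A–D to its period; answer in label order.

A: 818 Ma lies in 1000–720 Ma, so Tonian.
B: 2269 Ma lies in 2300–2050 Ma, so Rhyacian.
C: 150 Ma lies in 201.4–145 Ma, so Jurassic.
D: 544 Ma lies in 635–538.8 Ma, so Ediacaran.

A — Tonian; B — Rhyacian; C — Jurassic; D — Ediacaran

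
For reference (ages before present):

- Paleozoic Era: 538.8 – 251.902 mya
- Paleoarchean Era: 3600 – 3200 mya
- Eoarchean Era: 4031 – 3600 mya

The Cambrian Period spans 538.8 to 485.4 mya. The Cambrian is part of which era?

Paleozoic

The Cambrian (538.8–485.4 Ma) lies entirely within 538.8–251.902 Ma, the Paleozoic Era.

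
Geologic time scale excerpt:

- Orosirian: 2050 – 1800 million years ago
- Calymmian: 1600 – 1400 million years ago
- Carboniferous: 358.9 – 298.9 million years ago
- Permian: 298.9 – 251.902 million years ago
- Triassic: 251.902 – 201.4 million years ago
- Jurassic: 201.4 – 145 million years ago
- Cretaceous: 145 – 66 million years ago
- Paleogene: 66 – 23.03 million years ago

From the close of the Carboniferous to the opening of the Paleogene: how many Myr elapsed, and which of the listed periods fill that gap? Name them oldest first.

The Carboniferous closes at 298.9 Ma and the Paleogene opens at 66 Ma, so the interval is 298.9 − 66 = 232.9 Myr.
A period fits inside if it starts at or after 298.9 Ma and ends at or before 66 Ma; oldest first that gives Permian, Triassic, Jurassic, Cretaceous.

232.9 million years; Permian, Triassic, Jurassic, Cretaceous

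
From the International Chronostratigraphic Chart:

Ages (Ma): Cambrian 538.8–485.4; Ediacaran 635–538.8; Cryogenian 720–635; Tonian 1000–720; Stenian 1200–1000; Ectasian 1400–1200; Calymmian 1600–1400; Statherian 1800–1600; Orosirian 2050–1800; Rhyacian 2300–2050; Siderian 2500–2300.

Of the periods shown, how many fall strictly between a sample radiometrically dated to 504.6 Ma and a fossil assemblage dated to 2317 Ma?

2317 Ma sits inside the Siderian (2500–2300) and 504.6 Ma inside the Cambrian (538.8–485.4); neither of those is wholly between the two dates.
The listed periods lying completely between them are Rhyacian, Orosirian, Statherian, Calymmian, Ectasian, Stenian, Tonian, Cryogenian, Ediacaran — 9 in all.

9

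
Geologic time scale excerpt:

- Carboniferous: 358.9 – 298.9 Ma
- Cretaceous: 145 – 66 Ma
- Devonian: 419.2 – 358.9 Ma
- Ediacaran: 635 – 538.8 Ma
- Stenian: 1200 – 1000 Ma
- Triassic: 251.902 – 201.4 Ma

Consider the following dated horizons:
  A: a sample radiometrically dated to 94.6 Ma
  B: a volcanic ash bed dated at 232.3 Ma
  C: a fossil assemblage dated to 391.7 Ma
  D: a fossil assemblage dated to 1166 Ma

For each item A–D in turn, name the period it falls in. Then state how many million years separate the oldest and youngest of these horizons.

A: 94.6 Ma lies in 145–66 Ma, so Cretaceous.
B: 232.3 Ma lies in 251.902–201.4 Ma, so Triassic.
C: 391.7 Ma lies in 419.2–358.9 Ma, so Devonian.
D: 1166 Ma lies in 1200–1000 Ma, so Stenian.
Oldest = 1166 Ma, youngest = 94.6 Ma → span 1071.4 Myr.

A — Cretaceous; B — Triassic; C — Devonian; D — Stenian; span 1071.4 million years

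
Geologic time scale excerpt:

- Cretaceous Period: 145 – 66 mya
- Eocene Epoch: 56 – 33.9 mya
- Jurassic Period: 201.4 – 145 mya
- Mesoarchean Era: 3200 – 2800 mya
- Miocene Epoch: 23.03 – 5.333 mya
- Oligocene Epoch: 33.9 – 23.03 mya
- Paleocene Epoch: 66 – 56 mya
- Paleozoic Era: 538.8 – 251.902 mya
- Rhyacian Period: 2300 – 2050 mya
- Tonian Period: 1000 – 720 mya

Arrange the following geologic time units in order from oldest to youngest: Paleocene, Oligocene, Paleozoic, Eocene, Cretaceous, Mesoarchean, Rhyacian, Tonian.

The oldest of these is Mesoarchean (starts 3200 Ma) and the youngest is Oligocene (ends 23.03 Ma).
In between, by decreasing start age: Rhyacian (2300), Tonian (1000), Paleozoic (538.8), Cretaceous (145), Paleocene (66), Eocene (56).

Mesoarchean, Rhyacian, Tonian, Paleozoic, Cretaceous, Paleocene, Eocene, Oligocene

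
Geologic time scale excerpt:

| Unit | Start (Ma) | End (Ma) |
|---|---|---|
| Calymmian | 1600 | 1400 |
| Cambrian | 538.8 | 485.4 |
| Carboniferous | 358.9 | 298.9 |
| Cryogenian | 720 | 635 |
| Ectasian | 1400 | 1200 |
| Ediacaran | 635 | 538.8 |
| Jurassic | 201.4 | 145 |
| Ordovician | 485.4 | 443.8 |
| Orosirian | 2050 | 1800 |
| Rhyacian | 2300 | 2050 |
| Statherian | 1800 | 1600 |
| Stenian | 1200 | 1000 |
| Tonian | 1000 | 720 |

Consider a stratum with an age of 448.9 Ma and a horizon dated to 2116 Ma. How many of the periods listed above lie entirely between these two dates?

The older date is 2116 Ma and the younger is 448.9 Ma.
Periods with start < 2116 and end > 448.9 Ma: Orosirian (2050–1800), Statherian (1800–1600), Calymmian (1600–1400), Ectasian (1400–1200), Stenian (1200–1000), Tonian (1000–720), Cryogenian (720–635), Ediacaran (635–538.8), Cambrian (538.8–485.4).
That is 9 complete periods.

9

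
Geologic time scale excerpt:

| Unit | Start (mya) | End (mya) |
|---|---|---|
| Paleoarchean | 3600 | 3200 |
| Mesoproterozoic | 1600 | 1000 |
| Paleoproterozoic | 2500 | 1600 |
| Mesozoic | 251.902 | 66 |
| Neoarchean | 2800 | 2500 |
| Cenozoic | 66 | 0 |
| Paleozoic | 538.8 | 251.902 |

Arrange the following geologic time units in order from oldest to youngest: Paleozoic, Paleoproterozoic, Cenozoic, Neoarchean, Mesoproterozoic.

Read off each span (Ma): Paleozoic 538.8–251.902; Paleoproterozoic 2500–1600; Cenozoic 66–0; Neoarchean 2800–2500; Mesoproterozoic 1600–1000.
Larger Ma is older, so oldest→youngest is Neoarchean, Paleoproterozoic, Mesoproterozoic, Paleozoic, Cenozoic.

Neoarchean, Paleoproterozoic, Mesoproterozoic, Paleozoic, Cenozoic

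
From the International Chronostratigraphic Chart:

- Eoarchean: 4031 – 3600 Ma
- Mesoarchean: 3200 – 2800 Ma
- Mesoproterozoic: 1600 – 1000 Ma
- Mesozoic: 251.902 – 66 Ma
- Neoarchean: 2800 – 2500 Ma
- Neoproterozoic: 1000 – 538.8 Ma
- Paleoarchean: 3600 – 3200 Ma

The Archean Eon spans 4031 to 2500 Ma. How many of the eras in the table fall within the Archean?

4

Eras inside 4031–2500 Ma: Eoarchean, Paleoarchean, Mesoarchean, Neoarchean — 4 in total.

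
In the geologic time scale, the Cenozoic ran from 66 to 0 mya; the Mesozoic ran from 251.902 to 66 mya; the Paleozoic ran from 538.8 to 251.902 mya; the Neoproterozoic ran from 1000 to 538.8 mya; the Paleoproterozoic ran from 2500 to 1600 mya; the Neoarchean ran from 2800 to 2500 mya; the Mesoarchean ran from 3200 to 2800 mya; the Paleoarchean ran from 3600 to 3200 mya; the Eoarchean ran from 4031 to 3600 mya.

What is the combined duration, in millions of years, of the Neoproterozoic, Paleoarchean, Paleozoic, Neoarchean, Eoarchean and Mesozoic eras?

Duration is start − end for each: (1000 − 538.8) + (3600 − 3200) + (538.8 − 251.902) + (2800 − 2500) + (4031 − 3600) + (251.902 − 66).
That is 461.2 + 400 + 286.898 + 300 + 431 + 185.902, which totals 2065 million years.

2065 million years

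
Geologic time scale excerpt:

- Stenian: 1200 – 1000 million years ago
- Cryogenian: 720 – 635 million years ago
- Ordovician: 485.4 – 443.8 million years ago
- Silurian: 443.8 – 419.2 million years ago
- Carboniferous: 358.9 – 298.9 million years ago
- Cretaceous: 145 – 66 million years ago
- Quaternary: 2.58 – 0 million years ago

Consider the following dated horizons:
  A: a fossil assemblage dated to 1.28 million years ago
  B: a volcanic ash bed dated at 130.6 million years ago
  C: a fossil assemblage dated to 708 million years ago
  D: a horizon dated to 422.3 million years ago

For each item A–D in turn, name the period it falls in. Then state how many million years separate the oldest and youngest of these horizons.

A: 1.28 Ma lies in 2.58–0 Ma, so Quaternary.
B: 130.6 Ma lies in 145–66 Ma, so Cretaceous.
C: 708 Ma lies in 720–635 Ma, so Cryogenian.
D: 422.3 Ma lies in 443.8–419.2 Ma, so Silurian.
Oldest = 708 Ma, youngest = 1.28 Ma → span 706.72 Myr.

A — Quaternary; B — Cretaceous; C — Cryogenian; D — Silurian; span 706.72 million years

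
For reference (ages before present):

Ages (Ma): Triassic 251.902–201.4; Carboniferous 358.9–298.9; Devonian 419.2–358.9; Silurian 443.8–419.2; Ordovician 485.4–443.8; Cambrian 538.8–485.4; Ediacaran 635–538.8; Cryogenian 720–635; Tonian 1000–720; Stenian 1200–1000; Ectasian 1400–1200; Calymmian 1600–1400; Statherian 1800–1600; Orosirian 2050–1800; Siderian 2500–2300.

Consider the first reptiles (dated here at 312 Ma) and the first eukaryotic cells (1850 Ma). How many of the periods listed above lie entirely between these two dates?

1850 Ma sits inside the Orosirian (2050–1800) and 312 Ma inside the Carboniferous (358.9–298.9); neither of those is wholly between the two dates.
The listed periods lying completely between them are Statherian, Calymmian, Ectasian, Stenian, Tonian, Cryogenian, Ediacaran, Cambrian, Ordovician, Silurian, Devonian — 11 in all.

11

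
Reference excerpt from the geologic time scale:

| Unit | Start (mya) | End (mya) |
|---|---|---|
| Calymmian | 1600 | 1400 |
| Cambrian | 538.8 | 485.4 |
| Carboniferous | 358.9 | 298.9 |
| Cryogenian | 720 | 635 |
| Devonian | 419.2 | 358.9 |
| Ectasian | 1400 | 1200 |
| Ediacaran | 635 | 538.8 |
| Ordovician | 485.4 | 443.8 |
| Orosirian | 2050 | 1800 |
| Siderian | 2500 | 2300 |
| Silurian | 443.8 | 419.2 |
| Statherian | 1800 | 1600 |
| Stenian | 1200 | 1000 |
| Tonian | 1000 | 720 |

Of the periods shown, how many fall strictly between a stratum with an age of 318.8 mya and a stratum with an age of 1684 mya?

10

1684 Ma sits inside the Statherian (1800–1600) and 318.8 Ma inside the Carboniferous (358.9–298.9); neither of those is wholly between the two dates.
The listed periods lying completely between them are Calymmian, Ectasian, Stenian, Tonian, Cryogenian, Ediacaran, Cambrian, Ordovician, Silurian, Devonian — 10 in all.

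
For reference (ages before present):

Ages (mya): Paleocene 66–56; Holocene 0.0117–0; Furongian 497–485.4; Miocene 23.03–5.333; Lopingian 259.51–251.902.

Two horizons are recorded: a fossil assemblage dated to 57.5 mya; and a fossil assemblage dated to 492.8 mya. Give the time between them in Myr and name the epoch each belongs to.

435.3 million years apart; the first in the Paleocene, the second in the Furongian

Elapsed time: 492.8 − 57.5 = 435.3 Myr.
57.5 Ma lies within 66–56 Ma: Paleocene.
492.8 Ma lies within 497–485.4 Ma: Furongian.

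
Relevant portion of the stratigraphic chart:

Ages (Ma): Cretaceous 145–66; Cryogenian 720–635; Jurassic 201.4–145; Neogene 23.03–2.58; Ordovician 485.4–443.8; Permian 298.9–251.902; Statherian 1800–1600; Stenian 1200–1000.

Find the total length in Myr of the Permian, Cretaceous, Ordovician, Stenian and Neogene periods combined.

388.048 million years

Duration is start − end for each: (298.9 − 251.902) + (145 − 66) + (485.4 − 443.8) + (1200 − 1000) + (23.03 − 2.58).
That is 46.998 + 79 + 41.6 + 200 + 20.45, which totals 388.048 million years.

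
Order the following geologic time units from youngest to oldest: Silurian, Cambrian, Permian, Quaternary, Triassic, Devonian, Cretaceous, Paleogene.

Quaternary, Paleogene, Cretaceous, Triassic, Permian, Devonian, Silurian, Cambrian

Era membership (oldest first within each) — Paleozoic: Cambrian, Silurian, Devonian, Permian; Mesozoic: Triassic, Cretaceous; Cenozoic: Paleogene, Quaternary. Paleozoic precedes Mesozoic, which precedes Cenozoic. Concatenating the groups in that era order and then reversing gives youngest to oldest.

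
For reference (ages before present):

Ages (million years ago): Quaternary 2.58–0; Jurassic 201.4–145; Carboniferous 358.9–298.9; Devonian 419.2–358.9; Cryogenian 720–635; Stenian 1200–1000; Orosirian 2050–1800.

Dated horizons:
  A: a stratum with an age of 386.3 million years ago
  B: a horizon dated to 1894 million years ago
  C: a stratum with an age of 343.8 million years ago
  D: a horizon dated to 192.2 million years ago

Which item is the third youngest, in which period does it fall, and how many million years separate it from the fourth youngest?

A, in the Devonian; 1507.7 million years to B

Smaller Ma means younger, so youngest first: D 192.2 < C 343.8 < A 386.3 < B 1894.
Counting 3 along gives A (386.3 Ma); the excerpt puts that inside the Devonian, 419.2–358.9 Ma.
Next in line is B (1894 Ma), and 1894 − 386.3 = 1507.7 Myr.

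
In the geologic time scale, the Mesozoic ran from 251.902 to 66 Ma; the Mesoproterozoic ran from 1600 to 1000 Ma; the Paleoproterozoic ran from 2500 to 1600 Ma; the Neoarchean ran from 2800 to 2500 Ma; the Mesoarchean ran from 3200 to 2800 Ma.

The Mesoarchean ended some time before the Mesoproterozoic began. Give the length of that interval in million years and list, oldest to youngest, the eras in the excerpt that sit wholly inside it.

The Mesoarchean closes at 2800 Ma and the Mesoproterozoic opens at 1600 Ma, so the interval is 2800 − 1600 = 1200 Myr.
An era fits inside if it starts at or after 2800 Ma and ends at or before 1600 Ma; oldest first that gives Neoarchean, Paleoproterozoic.

1200 million years; Neoarchean, Paleoproterozoic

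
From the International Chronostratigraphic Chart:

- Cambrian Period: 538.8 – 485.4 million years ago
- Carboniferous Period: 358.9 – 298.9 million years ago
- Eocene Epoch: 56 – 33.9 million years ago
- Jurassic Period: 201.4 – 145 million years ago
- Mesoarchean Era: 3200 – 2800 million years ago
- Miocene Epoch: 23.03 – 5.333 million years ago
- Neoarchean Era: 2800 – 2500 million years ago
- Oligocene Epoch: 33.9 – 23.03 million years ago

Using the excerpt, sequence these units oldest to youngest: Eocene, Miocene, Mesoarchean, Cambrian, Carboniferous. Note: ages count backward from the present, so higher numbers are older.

Mesoarchean, Cambrian, Carboniferous, Eocene, Miocene

Sorting by start age (descending Ma, since larger Ma = older): Mesoarchean start 3200, Cambrian start 538.8, Carboniferous start 358.9, Eocene start 56, Miocene start 23.03.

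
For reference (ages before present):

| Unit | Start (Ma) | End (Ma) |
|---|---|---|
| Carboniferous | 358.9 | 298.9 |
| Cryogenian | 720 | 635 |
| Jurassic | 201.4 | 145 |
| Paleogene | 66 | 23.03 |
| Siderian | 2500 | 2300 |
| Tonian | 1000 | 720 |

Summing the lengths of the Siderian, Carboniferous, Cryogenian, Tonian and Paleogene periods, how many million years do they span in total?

667.97 million years

Duration is start − end for each: (2500 − 2300) + (358.9 − 298.9) + (720 − 635) + (1000 − 720) + (66 − 23.03).
That is 200 + 60 + 85 + 280 + 42.97, which totals 667.97 million years.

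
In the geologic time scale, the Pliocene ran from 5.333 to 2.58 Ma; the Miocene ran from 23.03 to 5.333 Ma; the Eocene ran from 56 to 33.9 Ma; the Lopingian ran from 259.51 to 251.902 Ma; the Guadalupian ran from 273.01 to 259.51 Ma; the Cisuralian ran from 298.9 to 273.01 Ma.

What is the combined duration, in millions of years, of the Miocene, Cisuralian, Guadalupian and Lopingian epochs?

64.695 million years

Each duration: Miocene = 17.697; Cisuralian = 25.89; Guadalupian = 13.5; Lopingian = 7.608.
Sum: 17.697 + 25.89 + 13.5 + 7.608 = 64.695 Myr.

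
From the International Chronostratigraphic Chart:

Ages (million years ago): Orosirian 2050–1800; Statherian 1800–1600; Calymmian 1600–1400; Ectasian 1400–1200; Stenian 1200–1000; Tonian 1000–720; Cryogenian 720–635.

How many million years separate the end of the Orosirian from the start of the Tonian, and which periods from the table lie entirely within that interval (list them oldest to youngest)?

End of Orosirian = 1800 Ma; start of Tonian = 1000 Ma.
Gap = 1800 − 1000 = 800 Myr.
Periods wholly inside 1800–1000 Ma: Statherian (1800–1600), Calymmian (1600–1400), Ectasian (1400–1200), Stenian (1200–1000).

800 million years; Statherian, Calymmian, Ectasian, Stenian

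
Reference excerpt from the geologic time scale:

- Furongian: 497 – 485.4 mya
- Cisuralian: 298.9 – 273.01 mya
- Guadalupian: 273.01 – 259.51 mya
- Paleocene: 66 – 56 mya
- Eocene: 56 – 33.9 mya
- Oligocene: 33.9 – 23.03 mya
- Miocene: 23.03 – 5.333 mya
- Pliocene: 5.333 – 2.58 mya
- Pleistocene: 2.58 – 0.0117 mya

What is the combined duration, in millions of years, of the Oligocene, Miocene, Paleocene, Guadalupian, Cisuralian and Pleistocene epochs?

Each duration: Oligocene = 10.87; Miocene = 17.697; Paleocene = 10; Guadalupian = 13.5; Cisuralian = 25.89; Pleistocene = 2.5683.
Sum: 10.87 + 17.697 + 10 + 13.5 + 25.89 + 2.5683 = 80.5253 Myr.

80.5253 million years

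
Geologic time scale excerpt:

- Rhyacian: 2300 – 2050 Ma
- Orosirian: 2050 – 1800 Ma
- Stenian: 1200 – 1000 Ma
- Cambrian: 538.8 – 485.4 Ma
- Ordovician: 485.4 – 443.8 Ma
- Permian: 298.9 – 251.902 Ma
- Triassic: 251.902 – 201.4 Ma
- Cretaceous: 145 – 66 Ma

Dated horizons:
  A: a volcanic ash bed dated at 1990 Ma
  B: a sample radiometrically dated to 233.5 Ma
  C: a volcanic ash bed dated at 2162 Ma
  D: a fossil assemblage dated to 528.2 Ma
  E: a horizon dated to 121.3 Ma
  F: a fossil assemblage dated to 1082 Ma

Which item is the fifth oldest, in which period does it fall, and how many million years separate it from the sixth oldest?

B, in the Triassic; 112.2 million years to E

Larger Ma means older, so oldest first: C 2162 > A 1990 > F 1082 > D 528.2 > B 233.5 > E 121.3.
Counting 5 along gives B (233.5 Ma); the excerpt puts that inside the Triassic, 251.902–201.4 Ma.
Next in line is E (121.3 Ma), and 233.5 − 121.3 = 112.2 Myr.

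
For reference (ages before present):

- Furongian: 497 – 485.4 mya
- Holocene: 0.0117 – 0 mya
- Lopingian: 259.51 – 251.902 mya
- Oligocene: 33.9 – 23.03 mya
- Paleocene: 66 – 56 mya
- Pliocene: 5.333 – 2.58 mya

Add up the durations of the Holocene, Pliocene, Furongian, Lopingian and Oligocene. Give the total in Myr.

32.8427 million years

Each duration: Holocene = 0.0117; Pliocene = 2.753; Furongian = 11.6; Lopingian = 7.608; Oligocene = 10.87.
Sum: 0.0117 + 2.753 + 11.6 + 7.608 + 10.87 = 32.8427 Myr.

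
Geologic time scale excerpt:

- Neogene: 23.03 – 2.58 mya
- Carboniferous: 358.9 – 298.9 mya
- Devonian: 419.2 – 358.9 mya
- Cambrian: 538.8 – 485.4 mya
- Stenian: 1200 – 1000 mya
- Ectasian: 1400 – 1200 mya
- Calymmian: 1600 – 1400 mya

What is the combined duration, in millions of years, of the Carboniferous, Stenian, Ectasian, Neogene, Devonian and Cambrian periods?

Duration is start − end for each: (358.9 − 298.9) + (1200 − 1000) + (1400 − 1200) + (23.03 − 2.58) + (419.2 − 358.9) + (538.8 − 485.4).
That is 60 + 200 + 200 + 20.45 + 60.3 + 53.4, which totals 594.15 million years.

594.15 million years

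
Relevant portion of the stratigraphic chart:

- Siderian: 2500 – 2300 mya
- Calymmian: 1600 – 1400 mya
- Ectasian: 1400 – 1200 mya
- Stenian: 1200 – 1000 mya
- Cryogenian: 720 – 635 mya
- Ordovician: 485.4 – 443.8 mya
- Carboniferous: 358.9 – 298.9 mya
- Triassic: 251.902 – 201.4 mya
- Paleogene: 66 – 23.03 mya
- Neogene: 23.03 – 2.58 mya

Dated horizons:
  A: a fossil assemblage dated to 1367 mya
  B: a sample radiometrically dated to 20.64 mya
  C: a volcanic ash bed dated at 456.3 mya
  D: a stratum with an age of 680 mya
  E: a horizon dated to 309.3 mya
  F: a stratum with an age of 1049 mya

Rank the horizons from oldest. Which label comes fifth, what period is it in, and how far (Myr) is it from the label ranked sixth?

E, in the Carboniferous; 288.66 million years to B

Larger Ma means older, so oldest first: A 1367 > F 1049 > D 680 > C 456.3 > E 309.3 > B 20.64.
Counting 5 along gives E (309.3 Ma); the excerpt puts that inside the Carboniferous, 358.9–298.9 Ma.
Next in line is B (20.64 Ma), and 309.3 − 20.64 = 288.66 Myr.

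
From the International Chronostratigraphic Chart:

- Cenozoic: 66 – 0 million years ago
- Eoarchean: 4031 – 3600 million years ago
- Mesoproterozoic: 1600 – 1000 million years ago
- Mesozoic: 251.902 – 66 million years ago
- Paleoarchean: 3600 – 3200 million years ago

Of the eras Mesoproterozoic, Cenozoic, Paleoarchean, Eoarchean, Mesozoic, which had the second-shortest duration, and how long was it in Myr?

Mesozoic, 185.902 million years

Durations: Mesoproterozoic 600; Cenozoic 66; Paleoarchean 400; Eoarchean 431; Mesozoic 185.902 Myr.
Sorted shortest-first: Cenozoic (66), Mesozoic (185.902), Paleoarchean (400), Eoarchean (431), Mesoproterozoic (600).
The second shortest is Mesozoic at 185.902 Myr.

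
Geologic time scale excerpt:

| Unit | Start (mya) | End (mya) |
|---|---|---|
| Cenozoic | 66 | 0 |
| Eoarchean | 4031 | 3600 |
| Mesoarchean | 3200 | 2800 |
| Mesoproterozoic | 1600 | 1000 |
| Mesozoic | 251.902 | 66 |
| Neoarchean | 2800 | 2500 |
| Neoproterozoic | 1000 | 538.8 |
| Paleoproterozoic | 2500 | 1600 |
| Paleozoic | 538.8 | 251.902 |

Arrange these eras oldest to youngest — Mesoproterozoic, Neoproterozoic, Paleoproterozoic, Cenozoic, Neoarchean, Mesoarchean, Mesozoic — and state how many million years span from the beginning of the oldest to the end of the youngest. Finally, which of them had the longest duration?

Start ages (Ma): Mesoarchean 3200, Neoarchean 2800, Paleoproterozoic 2500, Mesoproterozoic 1600, Neoproterozoic 1000, Mesozoic 251.902, Cenozoic 66.
Ordered oldest to youngest: Mesoarchean, Neoarchean, Paleoproterozoic, Mesoproterozoic, Neoproterozoic, Mesozoic, Cenozoic.
Span = 3200 − 0 = 3200 Myr.
Durations: Neoarchean 300, Mesozoic 185.902, Neoproterozoic 461.2, Mesoarchean 400, Mesoproterozoic 600, Cenozoic 66, Paleoproterozoic 900 → longest is Paleoproterozoic (900 Myr).

Mesoarchean, Neoarchean, Paleoproterozoic, Mesoproterozoic, Neoproterozoic, Mesozoic, Cenozoic; total span 3200 Myr; longest is Paleoproterozoic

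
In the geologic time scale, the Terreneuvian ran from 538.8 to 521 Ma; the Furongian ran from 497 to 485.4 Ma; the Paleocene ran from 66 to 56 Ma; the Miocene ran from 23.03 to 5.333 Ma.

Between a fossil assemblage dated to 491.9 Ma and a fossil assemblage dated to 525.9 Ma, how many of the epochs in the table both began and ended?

0

The older date is 525.9 Ma and the younger is 491.9 Ma.
No epoch both begins after 525.9 Ma and ends before 491.9 Ma, so the count is 0.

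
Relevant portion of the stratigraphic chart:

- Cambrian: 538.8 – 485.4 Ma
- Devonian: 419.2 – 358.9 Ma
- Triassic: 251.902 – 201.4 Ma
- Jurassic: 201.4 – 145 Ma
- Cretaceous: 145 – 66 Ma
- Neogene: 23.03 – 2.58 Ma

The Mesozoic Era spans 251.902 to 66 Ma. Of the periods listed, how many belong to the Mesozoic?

3

Periods inside 251.902–66 Ma: Triassic, Jurassic, Cretaceous — 3 in total.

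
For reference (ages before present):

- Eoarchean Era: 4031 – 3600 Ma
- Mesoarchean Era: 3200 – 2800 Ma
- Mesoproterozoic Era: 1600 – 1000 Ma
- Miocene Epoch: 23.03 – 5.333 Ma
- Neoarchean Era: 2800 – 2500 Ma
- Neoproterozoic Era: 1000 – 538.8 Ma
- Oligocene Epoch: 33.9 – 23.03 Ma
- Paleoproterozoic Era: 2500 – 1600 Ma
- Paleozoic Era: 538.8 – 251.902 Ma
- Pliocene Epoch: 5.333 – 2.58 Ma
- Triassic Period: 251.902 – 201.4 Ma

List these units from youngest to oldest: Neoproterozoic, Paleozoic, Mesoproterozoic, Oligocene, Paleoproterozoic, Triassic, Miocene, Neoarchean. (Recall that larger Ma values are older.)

Miocene, Oligocene, Triassic, Paleozoic, Neoproterozoic, Mesoproterozoic, Paleoproterozoic, Neoarchean

Read off each span (Ma): Neoproterozoic 1000–538.8; Paleozoic 538.8–251.902; Mesoproterozoic 1600–1000; Oligocene 33.9–23.03; Paleoproterozoic 2500–1600; Triassic 251.902–201.4; Miocene 23.03–5.333; Neoarchean 2800–2500.
Larger Ma is older, so oldest→youngest is Neoarchean, Paleoproterozoic, Mesoproterozoic, Neoproterozoic, Paleozoic, Triassic, Oligocene, Miocene; reverse it for youngest→oldest.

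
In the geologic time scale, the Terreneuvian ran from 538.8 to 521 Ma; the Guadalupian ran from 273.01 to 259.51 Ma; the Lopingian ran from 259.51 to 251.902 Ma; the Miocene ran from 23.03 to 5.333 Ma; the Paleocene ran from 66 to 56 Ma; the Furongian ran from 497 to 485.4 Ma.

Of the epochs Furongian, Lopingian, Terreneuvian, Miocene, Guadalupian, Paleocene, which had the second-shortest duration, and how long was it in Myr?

Start − end for each: Furongian 497 − 485.4 = 11.6; Lopingian 259.51 − 251.902 = 7.608; Terreneuvian 538.8 − 521 = 17.8; Miocene 23.03 − 5.333 = 17.697; Guadalupian 273.01 − 259.51 = 13.5; Paleocene 66 − 56 = 10.
Ranking these from shortest: Lopingian < Paleocene < Furongian < Guadalupian < Miocene < Terreneuvian.
Position 2 in that ranking is Paleocene, which lasted 10 Myr.

Paleocene, 10 million years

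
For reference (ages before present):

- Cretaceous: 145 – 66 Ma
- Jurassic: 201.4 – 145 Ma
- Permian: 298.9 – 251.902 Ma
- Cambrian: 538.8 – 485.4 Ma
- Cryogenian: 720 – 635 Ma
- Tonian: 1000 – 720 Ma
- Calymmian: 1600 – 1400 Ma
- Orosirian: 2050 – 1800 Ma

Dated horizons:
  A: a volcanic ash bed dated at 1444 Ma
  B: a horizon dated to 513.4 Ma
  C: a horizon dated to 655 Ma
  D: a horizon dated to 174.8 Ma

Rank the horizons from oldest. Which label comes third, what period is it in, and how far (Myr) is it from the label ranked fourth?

Larger Ma means older, so oldest first: A 1444 > C 655 > B 513.4 > D 174.8.
Counting 3 along gives B (513.4 Ma); the excerpt puts that inside the Cambrian, 538.8–485.4 Ma.
Next in line is D (174.8 Ma), and 513.4 − 174.8 = 338.6 Myr.

B, in the Cambrian; 338.6 million years to D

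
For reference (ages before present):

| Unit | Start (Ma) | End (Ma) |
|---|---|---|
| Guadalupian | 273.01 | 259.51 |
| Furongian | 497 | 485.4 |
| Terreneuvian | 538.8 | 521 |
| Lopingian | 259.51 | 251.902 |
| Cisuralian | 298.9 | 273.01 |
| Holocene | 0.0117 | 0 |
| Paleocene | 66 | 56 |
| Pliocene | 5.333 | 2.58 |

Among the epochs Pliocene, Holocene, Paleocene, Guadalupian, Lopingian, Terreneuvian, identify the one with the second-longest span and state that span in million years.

Start − end for each: Pliocene 5.333 − 2.58 = 2.753; Holocene 0.0117 − 0 = 0.0117; Paleocene 66 − 56 = 10; Guadalupian 273.01 − 259.51 = 13.5; Lopingian 259.51 − 251.902 = 7.608; Terreneuvian 538.8 − 521 = 17.8.
Ranking these from longest: Terreneuvian > Guadalupian > Paleocene > Lopingian > Pliocene > Holocene.
Position 2 in that ranking is Guadalupian, which lasted 13.5 Myr.

Guadalupian, 13.5 million years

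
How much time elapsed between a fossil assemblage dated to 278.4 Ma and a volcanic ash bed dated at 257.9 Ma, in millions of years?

278.4 − 257.9 = 20.5 million years.

20.5 million years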